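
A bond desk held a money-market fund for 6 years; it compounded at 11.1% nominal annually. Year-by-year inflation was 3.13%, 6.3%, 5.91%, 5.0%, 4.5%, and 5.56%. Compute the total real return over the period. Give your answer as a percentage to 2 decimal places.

39.84%

Cumulative inflation factor: 1.0313 × 1.063 × 1.0591 × 1.050 × 1.045 × 1.0556 ≈ 1.34481.
Nominal growth factor: 1.88055. Real growth factor = 1.88055 / 1.34481 ≈ 1.39838.
Total real return ≈ 39.8377%.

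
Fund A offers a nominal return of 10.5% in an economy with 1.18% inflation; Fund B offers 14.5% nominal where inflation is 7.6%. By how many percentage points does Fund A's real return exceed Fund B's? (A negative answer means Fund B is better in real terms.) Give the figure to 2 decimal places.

Fund A real return: 1.105/1.0118 − 1 = 9.211%.
Fund B real return: 1.145/1.076 − 1 = 6.413%.
Difference: 9.211 − 6.413 = 2.798 pp.

2.80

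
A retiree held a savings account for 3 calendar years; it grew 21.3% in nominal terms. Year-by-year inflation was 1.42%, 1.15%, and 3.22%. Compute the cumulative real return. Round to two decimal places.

14.55%

Cumulative inflation factor: 1.0142 × 1.0115 × 1.0322 ≈ 1.05890.
Nominal growth factor: 1.21300. Real growth factor = 1.21300 / 1.05890 ≈ 1.14553.
Total real return ≈ 14.5533%.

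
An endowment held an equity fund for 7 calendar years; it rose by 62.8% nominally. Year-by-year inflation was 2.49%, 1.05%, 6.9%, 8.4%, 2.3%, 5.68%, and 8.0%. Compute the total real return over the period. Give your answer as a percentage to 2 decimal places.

Cumulative inflation factor: 1.0249 × 1.0105 × 1.069 × 1.084 × 1.023 × 1.0568 × 1.080 ≈ 1.40125.
Nominal growth factor: 1.62800. Real growth factor = 1.62800 / 1.40125 ≈ 1.16182.
Total real return ≈ 16.1816%.

16.18%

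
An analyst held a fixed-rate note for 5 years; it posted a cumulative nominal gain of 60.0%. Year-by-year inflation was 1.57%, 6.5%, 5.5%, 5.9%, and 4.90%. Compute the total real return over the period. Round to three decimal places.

26.206%

Cumulative inflation factor: 1.0157 × 1.065 × 1.055 × 1.059 × 1.0490 ≈ 1.26777.
Nominal growth factor: 1.60000. Real growth factor = 1.60000 / 1.26777 ≈ 1.26206.
Total real return ≈ 26.2063%.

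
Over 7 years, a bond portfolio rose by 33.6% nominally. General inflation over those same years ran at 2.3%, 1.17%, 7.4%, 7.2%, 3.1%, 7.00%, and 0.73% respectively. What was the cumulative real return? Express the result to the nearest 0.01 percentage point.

Cumulative inflation factor: 1.023 × 1.0117 × 1.074 × 1.072 × 1.031 × 1.0700 × 1.0073 ≈ 1.32412.
Nominal growth factor: 1.33600. Real growth factor = 1.33600 / 1.32412 ≈ 1.00897.
Total real return ≈ 0.8971%.

0.90%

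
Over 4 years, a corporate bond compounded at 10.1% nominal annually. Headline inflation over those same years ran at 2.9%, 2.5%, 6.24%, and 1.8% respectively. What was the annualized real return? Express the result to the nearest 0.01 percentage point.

6.54%

Cumulative inflation factor: 1.029 × 1.025 × 1.0624 × 1.018 ≈ 1.14071.
Nominal growth factor: 1.46943. Real growth factor = 1.46943 / 1.14071 ≈ 1.28817.
Annualized: 1.28817^(1/4) − 1 ≈ 0.06535.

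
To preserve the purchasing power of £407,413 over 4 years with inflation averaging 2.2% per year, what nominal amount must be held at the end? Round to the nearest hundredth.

£444,465.92

Cumulative price-level factor: (1+2.2%)^4 ≈ 1.0909468263.
The nominal amount required is £407,413 scaled up by that factor.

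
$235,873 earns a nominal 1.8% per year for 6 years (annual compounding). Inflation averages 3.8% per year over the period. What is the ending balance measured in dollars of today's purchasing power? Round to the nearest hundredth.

$209,884.70

Nominal value at maturity: $235,873 × (1 + 1.8%)^6 ≈ $262,521.51.
Price-level factor over 6 years: (1 + 3.8%)^6 ≈ 1.2507891955.
The maturity value deflated by that factor is the answer in today's purchasing power.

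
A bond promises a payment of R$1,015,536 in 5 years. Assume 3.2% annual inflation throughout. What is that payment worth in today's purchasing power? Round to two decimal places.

R$867,554.64

Price-level factor over 5 years: (1 + 3.2%)^5 ≈ 1.1705729564.
Purchasing power today: R$1,015,536 divided by that factor.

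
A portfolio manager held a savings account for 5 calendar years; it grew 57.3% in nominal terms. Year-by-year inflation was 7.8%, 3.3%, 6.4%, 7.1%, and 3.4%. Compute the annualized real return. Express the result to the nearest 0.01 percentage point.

3.69%

Cumulative inflation factor: 1.078 × 1.033 × 1.064 × 1.071 × 1.034 ≈ 1.31211.
Nominal growth factor: 1.57300. Real growth factor = 1.57300 / 1.31211 ≈ 1.19883.
Annualized: 1.19883^(1/5) − 1 ≈ 0.03694.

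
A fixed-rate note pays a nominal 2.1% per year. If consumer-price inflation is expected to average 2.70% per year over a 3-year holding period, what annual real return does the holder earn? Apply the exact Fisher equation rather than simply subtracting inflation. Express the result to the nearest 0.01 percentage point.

-0.58%

With constant rates the annual real return is the same each year: (1+2.1%)/(1+2.70%) − 1 = -0.00584.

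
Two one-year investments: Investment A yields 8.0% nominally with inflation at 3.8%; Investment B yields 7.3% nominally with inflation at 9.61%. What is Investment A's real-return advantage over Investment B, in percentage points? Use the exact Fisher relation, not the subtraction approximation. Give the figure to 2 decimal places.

6.15

Investment A real return: 1.080/1.038 − 1 = 4.046%.
Investment B real return: 1.073/1.0961 − 1 = -2.107%.
Difference: 4.046 − (-2.107) = 6.153 pp.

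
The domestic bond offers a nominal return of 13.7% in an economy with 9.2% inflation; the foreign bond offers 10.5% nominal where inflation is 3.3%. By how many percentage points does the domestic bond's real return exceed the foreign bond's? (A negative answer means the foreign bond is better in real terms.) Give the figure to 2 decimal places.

The domestic bond real return: 1.137/1.092 − 1 = 4.121%.
The foreign bond real return: 1.105/1.033 − 1 = 6.970%.
Difference: 4.121 − 6.970 = -2.849 pp.

-2.85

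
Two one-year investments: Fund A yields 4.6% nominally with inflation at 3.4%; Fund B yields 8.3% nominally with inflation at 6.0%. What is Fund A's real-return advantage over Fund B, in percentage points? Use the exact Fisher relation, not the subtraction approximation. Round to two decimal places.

Fund A real return: 1.046/1.034 − 1 = 1.161%.
Fund B real return: 1.083/1.060 − 1 = 2.170%.
Difference: 1.161 − 2.170 = -1.009 pp.

-1.01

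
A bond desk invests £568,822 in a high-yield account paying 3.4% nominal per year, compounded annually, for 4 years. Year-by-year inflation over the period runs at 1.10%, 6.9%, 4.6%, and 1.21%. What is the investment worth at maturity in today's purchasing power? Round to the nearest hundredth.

£568,295.96

Nominal value at maturity: £568,822 × (1 + 3.4%)^4 ≈ £650,217.33.
Price-level factor over 4 years: 1.0110 × 1.069 × 1.046 × 1.0121 ≈ 1.1441526484.
Dividing the nominal maturity value by the price-level factor gives the value in today's money.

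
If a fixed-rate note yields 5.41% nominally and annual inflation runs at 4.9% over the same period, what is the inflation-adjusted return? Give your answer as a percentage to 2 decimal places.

0.49%

Real return via the Fisher equation: (1 + 5.41%)/(1 + 4.9%) − 1 = 1.0541/1.049 − 1 ≈ 0.00486.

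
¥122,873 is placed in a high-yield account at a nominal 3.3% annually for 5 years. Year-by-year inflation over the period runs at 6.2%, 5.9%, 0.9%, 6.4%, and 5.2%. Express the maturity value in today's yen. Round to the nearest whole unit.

Nominal value at maturity: ¥122,873 × (1 + 3.3%)^5 ≈ ¥144,530.
Price-level factor over 5 years: 1.062 × 1.059 × 1.009 × 1.064 × 1.052 ≈ 1.2701909405.
Dividing the nominal maturity value by the price-level factor gives the value in today's money.

¥113,786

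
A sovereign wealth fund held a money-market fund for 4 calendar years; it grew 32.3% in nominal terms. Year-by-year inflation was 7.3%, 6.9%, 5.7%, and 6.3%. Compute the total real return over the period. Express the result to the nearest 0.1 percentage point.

2.7%

Cumulative inflation factor: 1.073 × 1.069 × 1.057 × 1.063 ≈ 1.28880.
Nominal growth factor: 1.32300. Real growth factor = 1.32300 / 1.28880 ≈ 1.02654.
Total real return ≈ 2.6536%.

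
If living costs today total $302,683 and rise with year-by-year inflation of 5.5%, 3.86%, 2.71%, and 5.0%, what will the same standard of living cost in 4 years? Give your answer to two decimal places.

Cumulative price-level factor: 1.055 × 1.0386 × 1.0271 × 1.050 ≈ 1.1816879480.
Multiplying $302,683 by the price-level factor gives the future nominal sum.

$357,676.85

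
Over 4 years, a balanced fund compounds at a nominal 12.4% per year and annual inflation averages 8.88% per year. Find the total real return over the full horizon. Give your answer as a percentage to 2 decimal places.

13.57%

The annual real rate is (1+12.4%)/(1+8.88%) − 1 = 3.2329%.
Compounded over 4 years: (1 + 0.032329)^4 − 1 ≈ 0.13572.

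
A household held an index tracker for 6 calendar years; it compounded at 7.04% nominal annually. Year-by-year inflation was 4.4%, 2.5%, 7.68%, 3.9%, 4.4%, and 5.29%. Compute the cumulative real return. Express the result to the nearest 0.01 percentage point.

Cumulative inflation factor: 1.044 × 1.025 × 1.0768 × 1.039 × 1.044 × 1.0529 ≈ 1.31602.
Nominal growth factor: 1.50410. Real growth factor = 1.50410 / 1.31602 ≈ 1.14292.
Total real return ≈ 14.2915%.

14.29%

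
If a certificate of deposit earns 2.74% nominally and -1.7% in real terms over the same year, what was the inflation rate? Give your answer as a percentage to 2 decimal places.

4.52%

From (1+r_nom) = (1+r_real)(1+π), we get 1+π = (1 + 2.74%)/(1 − 1.7%) = 1.0274/0.983 ≈ 1.04517.
So π ≈ 4.5168%.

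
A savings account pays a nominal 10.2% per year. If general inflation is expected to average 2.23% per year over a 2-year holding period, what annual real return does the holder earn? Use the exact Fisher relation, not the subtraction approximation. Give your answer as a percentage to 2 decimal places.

With constant rates the annual real return is the same each year: (1+10.2%)/(1+2.23%) − 1 = 0.07796.

7.80%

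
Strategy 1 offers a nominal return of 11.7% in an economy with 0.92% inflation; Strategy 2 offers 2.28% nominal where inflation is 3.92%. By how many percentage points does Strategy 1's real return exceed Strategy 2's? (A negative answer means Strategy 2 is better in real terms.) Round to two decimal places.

Strategy 1 real return: 1.117/1.0092 − 1 = 10.682%.
Strategy 2 real return: 1.0228/1.0392 − 1 = -1.578%.
Difference: 10.682 − (-1.578) = 12.260 pp.

12.26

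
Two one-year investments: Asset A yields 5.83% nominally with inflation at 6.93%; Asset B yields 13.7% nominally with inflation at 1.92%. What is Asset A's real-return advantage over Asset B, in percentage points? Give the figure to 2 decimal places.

Asset A real return: 1.0583/1.0693 − 1 = -1.029%.
Asset B real return: 1.137/1.0192 − 1 = 11.558%.
Difference: -1.029 − 11.558 = -12.587 pp.

-12.59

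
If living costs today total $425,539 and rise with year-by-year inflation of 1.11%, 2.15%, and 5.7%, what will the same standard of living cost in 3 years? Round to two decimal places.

Cumulative price-level factor: 1.0111 × 1.0215 × 1.057 ≈ 1.0917104531.
Multiplying $425,539 by the price-level factor gives the future nominal sum.

$464,565.37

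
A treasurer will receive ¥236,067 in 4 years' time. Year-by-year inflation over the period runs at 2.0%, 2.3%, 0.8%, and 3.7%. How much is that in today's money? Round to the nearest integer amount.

¥216,431

Price-level factor over 4 years: 1.020 × 1.023 × 1.008 × 1.037 ≈ 1.0907245642.
Purchasing power today: ¥236,067 divided by that factor.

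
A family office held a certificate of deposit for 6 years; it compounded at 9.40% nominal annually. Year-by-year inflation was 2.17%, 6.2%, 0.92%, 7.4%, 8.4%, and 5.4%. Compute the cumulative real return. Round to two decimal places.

27.59%

Cumulative inflation factor: 1.0217 × 1.062 × 1.0092 × 1.074 × 1.084 × 1.054 ≈ 1.34369.
Nominal growth factor: 1.71437. Real growth factor = 1.71437 / 1.34369 ≈ 1.27586.
Total real return ≈ 27.5865%.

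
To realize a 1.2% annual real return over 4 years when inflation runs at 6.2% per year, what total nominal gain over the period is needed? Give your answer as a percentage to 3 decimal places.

33.420%

Required annual nominal rate: (1+1.2%)(1+6.2%) − 1 = 7.4744%.
Cumulative over 4 years: (1 + 0.074744)^4 − 1 ≈ 0.33420.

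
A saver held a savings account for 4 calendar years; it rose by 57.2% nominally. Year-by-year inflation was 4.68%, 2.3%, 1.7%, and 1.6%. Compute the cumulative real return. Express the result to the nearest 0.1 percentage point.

Cumulative inflation factor: 1.0468 × 1.023 × 1.017 × 1.016 ≈ 1.10651.
Nominal growth factor: 1.57200. Real growth factor = 1.57200 / 1.10651 ≈ 1.42069.
Total real return ≈ 42.0687%.

42.1%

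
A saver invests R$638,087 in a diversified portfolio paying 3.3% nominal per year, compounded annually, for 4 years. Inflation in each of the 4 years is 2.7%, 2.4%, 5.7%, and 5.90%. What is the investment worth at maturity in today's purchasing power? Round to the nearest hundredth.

R$617,219.78

Nominal value at maturity: R$638,087 × (1 + 3.3%)^4 ≈ R$726,576.22.
Price-level factor over 4 years: 1.027 × 1.024 × 1.057 × 1.0590 ≈ 1.1771758602.
Dividing the nominal maturity value by the price-level factor gives the value in today's money.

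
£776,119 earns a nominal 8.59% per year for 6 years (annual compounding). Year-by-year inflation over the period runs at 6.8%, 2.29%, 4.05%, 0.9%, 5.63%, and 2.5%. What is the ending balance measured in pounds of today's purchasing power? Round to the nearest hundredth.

£1,024,751.32

Nominal value at maturity: £776,119 × (1 + 8.59%)^6 ≈ £1,272,527.90.
Price-level factor over 6 years: 1.068 × 1.0229 × 1.0405 × 1.009 × 1.0563 × 1.025 ≈ 1.2417919131.
The maturity value deflated by that factor is the answer in today's purchasing power.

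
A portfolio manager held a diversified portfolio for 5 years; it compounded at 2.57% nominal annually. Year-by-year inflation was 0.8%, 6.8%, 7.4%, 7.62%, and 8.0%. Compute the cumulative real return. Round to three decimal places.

-15.521%

Cumulative inflation factor: 1.008 × 1.068 × 1.074 × 1.0762 × 1.080 ≈ 1.34386.
Nominal growth factor: 1.13528. Real growth factor = 1.13528 / 1.34386 ≈ 0.84479.
Total real return ≈ -15.5210%.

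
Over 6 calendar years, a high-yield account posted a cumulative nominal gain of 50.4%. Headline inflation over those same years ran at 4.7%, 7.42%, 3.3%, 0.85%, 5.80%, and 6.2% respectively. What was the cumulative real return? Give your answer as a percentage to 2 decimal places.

Cumulative inflation factor: 1.047 × 1.0742 × 1.033 × 1.0085 × 1.0580 × 1.062 ≈ 1.31649.
Nominal growth factor: 1.50400. Real growth factor = 1.50400 / 1.31649 ≈ 1.14243.
Total real return ≈ 14.2430%.

14.24%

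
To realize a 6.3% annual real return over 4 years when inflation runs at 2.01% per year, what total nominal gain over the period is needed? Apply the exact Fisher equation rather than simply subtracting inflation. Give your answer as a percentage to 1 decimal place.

Required annual nominal rate: (1+6.3%)(1+2.01%) − 1 = 8.43663%.
Cumulative over 4 years: (1 + 0.0843663)^4 − 1 ≈ 0.38262.

38.3%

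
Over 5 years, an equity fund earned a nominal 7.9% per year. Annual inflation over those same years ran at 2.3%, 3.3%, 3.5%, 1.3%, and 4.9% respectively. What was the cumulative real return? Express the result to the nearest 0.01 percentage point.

25.84%

Cumulative inflation factor: 1.023 × 1.033 × 1.035 × 1.013 × 1.049 ≈ 1.16225.
Nominal growth factor: 1.46254. Real growth factor = 1.46254 / 1.16225 ≈ 1.25836.
Total real return ≈ 25.8363%.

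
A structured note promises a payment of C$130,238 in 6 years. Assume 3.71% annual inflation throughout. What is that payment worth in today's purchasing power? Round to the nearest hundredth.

Price-level factor over 6 years: (1 + 3.71%)^6 ≈ 1.2442962881.
Purchasing power today: C$130,238 divided by that factor.

C$104,668.00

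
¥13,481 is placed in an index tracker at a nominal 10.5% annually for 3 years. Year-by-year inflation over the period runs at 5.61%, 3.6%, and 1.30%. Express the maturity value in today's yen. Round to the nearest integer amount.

Nominal value at maturity: ¥13,481 × (1 + 10.5%)^3 ≈ ¥18,189.
Price-level factor over 3 years: 1.0561 × 1.036 × 1.0130 = 1.1083431548.
Dividing the nominal maturity value by the price-level factor gives the value in today's money.

¥16,411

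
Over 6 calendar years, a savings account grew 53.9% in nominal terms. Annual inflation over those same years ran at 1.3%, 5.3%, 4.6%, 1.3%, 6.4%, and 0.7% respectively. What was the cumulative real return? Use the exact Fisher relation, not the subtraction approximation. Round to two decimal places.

Cumulative inflation factor: 1.013 × 1.053 × 1.046 × 1.013 × 1.064 × 1.007 ≈ 1.21102.
Nominal growth factor: 1.53900. Real growth factor = 1.53900 / 1.21102 ≈ 1.27083.
Total real return ≈ 27.0833%.

27.08%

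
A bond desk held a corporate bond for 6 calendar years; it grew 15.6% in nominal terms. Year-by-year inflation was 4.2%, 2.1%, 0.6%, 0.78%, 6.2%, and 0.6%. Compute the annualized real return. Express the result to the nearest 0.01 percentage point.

0.05%

Cumulative inflation factor: 1.042 × 1.021 × 1.006 × 1.0078 × 1.062 × 1.006 ≈ 1.15236.
Nominal growth factor: 1.15600. Real growth factor = 1.15600 / 1.15236 ≈ 1.00316.
Annualized: 1.00316^(1/6) − 1 ≈ 0.00053.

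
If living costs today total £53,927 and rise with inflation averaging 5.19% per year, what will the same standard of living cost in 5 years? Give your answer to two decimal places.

£69,451.01

Cumulative price-level factor: (1+5.19%)^5 ≈ 1.2878707378.
Multiplying £53,927 by the price-level factor gives the future nominal sum.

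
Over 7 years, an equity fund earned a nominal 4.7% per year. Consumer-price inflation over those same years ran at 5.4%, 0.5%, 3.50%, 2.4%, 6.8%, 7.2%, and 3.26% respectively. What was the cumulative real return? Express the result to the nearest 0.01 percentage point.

Cumulative inflation factor: 1.054 × 1.005 × 1.0350 × 1.024 × 1.068 × 1.072 × 1.0326 ≈ 1.32723.
Nominal growth factor: 1.37920. Real growth factor = 1.37920 / 1.32723 ≈ 1.03916.
Total real return ≈ 3.9158%.

3.92%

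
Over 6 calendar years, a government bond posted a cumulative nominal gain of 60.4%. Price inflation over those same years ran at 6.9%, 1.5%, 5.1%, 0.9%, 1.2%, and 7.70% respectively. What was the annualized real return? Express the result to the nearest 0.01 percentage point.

4.19%

Cumulative inflation factor: 1.069 × 1.015 × 1.051 × 1.009 × 1.012 × 1.0770 ≈ 1.25410.
Nominal growth factor: 1.60400. Real growth factor = 1.60400 / 1.25410 ≈ 1.27900.
Annualized: 1.27900^(1/6) − 1 ≈ 0.04187.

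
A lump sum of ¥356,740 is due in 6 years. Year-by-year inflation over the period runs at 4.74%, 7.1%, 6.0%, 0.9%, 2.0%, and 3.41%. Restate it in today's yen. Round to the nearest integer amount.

Price-level factor over 6 years: 1.0474 × 1.071 × 1.060 × 1.009 × 1.020 × 1.0341 ≈ 1.2654989285.
Purchasing power today: ¥356,740 divided by that factor.

¥281,897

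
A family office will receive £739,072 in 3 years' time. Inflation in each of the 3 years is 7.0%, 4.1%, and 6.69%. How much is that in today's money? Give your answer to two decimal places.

£621,911.41

Price-level factor over 3 years: 1.070 × 1.041 × 1.0669 = 1.188387903.
Purchasing power today: £739,072 divided by that factor.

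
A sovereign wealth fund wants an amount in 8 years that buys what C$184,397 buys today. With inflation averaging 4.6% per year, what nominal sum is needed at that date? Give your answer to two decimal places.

C$264,245.33

Cumulative price-level factor: (1+4.6%)^8 ≈ 1.4330240406.
Multiplying C$184,397 by the price-level factor gives the future nominal sum.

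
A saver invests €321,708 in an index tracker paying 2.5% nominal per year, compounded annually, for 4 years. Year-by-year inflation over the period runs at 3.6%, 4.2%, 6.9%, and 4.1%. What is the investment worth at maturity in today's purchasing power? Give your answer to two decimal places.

Nominal value at maturity: €321,708 × (1 + 2.5%)^4 ≈ €355,105.44.
Price-level factor over 4 years: 1.036 × 1.042 × 1.069 × 1.041 ≈ 1.2013122594.
The maturity value deflated by that factor is the answer in today's purchasing power.

€295,597.95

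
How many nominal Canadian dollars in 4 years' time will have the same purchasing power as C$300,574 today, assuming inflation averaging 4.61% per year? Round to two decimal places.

C$359,951.69

Cumulative price-level factor: (1+4.61%)^4 ≈ 1.1975476652.
The nominal amount required is C$300,574 scaled up by that factor.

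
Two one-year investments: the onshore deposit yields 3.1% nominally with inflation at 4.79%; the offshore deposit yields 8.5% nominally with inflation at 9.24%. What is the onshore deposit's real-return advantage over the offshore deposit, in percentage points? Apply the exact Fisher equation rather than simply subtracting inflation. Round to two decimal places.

The onshore deposit real return: 1.031/1.0479 − 1 = -1.613%.
The offshore deposit real return: 1.085/1.0924 − 1 = -0.677%.
Difference: -1.613 − (-0.677) = -0.936 pp.

-0.94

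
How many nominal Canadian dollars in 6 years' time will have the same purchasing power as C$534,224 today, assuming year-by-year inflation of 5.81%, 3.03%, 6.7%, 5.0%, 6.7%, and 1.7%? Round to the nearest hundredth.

Cumulative price-level factor: 1.0581 × 1.0303 × 1.067 × 1.050 × 1.067 × 1.017 ≈ 1.3253467122.
Multiplying C$534,224 by the price-level factor gives the future nominal sum.

C$708,032.02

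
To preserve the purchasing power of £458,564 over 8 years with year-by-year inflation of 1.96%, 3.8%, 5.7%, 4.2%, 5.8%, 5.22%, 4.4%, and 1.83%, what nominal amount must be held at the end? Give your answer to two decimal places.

Cumulative price-level factor: 1.0196 × 1.038 × 1.057 × 1.042 × 1.058 × 1.0522 × 1.044 × 1.0183 ≈ 1.3795266484.
The nominal amount required is £458,564 scaled up by that factor.

£632,601.26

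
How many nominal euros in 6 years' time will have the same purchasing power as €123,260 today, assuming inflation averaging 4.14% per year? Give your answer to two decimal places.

Cumulative price-level factor: (1+4.14%)^6 ≈ 1.2755733585.
The nominal amount required is €123,260 scaled up by that factor.

€157,227.17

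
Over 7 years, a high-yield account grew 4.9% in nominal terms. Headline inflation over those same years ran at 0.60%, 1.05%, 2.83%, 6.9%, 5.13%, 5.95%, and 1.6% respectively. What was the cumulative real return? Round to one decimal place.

-17.0%

Cumulative inflation factor: 1.0060 × 1.0105 × 1.0283 × 1.069 × 1.0513 × 1.0595 × 1.016 ≈ 1.26460.
Nominal growth factor: 1.04900. Real growth factor = 1.04900 / 1.26460 ≈ 0.82951.
Total real return ≈ -17.0489%.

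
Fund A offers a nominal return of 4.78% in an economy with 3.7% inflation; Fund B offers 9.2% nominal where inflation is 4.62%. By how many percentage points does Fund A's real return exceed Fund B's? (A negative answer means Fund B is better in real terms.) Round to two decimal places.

Fund A real return: 1.0478/1.037 − 1 = 1.041%.
Fund B real return: 1.092/1.0462 − 1 = 4.378%.
Difference: 1.041 − 4.378 = -3.337 pp.

-3.34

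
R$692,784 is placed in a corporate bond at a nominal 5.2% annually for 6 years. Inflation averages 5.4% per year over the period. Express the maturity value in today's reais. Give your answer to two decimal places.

Nominal value at maturity: R$692,784 × (1 + 5.2%)^6 ≈ R$939,057.72.
Price-level factor over 6 years: (1 + 5.4%)^6 ≈ 1.3710196056.
The maturity value deflated by that factor is the answer in today's purchasing power.

R$684,933.84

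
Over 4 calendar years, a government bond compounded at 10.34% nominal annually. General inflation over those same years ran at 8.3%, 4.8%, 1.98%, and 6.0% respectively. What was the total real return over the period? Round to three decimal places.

Cumulative inflation factor: 1.083 × 1.048 × 1.0198 × 1.060 ≈ 1.22690.
Nominal growth factor: 1.48229. Real growth factor = 1.48229 / 1.22690 ≈ 1.20815.
Total real return ≈ 20.8151%.

20.815%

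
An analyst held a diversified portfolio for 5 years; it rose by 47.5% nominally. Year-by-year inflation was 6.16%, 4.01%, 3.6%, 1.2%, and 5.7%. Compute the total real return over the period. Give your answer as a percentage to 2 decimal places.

Cumulative inflation factor: 1.0616 × 1.0401 × 1.036 × 1.012 × 1.057 ≈ 1.22363.
Nominal growth factor: 1.47500. Real growth factor = 1.47500 / 1.22363 ≈ 1.20543.
Total real return ≈ 20.5427%.

20.54%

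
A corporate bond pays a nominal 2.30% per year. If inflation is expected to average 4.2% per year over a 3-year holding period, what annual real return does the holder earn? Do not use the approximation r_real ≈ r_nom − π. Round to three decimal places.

-1.823%

With constant rates the annual real return is the same each year: (1+2.30%)/(1+4.2%) − 1 = -0.01823.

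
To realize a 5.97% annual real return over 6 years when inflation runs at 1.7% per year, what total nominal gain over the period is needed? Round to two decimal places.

Required annual nominal rate: (1+5.97%)(1+1.7%) − 1 = 7.77149%.
Cumulative over 6 years: (1 + 0.0777149)^6 − 1 ≈ 0.56684.

56.68%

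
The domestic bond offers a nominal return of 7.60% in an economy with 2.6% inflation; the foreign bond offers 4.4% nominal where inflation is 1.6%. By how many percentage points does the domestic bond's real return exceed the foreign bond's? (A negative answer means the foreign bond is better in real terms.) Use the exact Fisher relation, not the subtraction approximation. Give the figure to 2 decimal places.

2.12

The domestic bond real return: 1.0760/1.026 − 1 = 4.873%.
The foreign bond real return: 1.044/1.016 − 1 = 2.756%.
Difference: 4.873 − 2.756 = 2.117 pp.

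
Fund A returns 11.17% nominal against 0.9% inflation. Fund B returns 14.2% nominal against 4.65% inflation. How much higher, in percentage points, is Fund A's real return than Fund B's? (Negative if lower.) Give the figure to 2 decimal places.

Fund A real return: 1.1117/1.009 − 1 = 10.178%.
Fund B real return: 1.142/1.0465 − 1 = 9.126%.
Difference: 10.178 − 9.126 = 1.052 pp.

1.05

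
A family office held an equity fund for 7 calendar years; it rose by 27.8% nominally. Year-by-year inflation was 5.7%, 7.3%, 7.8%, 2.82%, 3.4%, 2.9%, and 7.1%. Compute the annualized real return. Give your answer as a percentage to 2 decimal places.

Cumulative inflation factor: 1.057 × 1.073 × 1.078 × 1.0282 × 1.034 × 1.029 × 1.071 ≈ 1.43251.
Nominal growth factor: 1.27800. Real growth factor = 1.27800 / 1.43251 ≈ 0.89214.
Annualized: 0.89214^(1/7) − 1 ≈ -0.01617.

-1.62%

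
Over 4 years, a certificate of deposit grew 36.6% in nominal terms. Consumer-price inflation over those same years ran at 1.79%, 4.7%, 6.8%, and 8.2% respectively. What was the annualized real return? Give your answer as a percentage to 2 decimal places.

2.62%

Cumulative inflation factor: 1.0179 × 1.047 × 1.068 × 1.082 ≈ 1.23155.
Nominal growth factor: 1.36600. Real growth factor = 1.36600 / 1.23155 ≈ 1.10918.
Annualized: 1.10918^(1/4) − 1 ≈ 0.02624.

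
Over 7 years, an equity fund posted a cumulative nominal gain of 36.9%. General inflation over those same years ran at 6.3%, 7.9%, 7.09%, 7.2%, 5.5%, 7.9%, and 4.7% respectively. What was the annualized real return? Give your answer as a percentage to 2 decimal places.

-1.93%

Cumulative inflation factor: 1.063 × 1.079 × 1.0709 × 1.072 × 1.055 × 1.079 × 1.047 ≈ 1.56935.
Nominal growth factor: 1.36900. Real growth factor = 1.36900 / 1.56935 ≈ 0.87234.
Annualized: 0.87234^(1/7) − 1 ≈ -0.01932.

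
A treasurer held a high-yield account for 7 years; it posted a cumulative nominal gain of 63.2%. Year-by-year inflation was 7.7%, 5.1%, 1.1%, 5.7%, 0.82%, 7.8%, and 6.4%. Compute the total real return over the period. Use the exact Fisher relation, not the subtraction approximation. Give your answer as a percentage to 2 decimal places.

Cumulative inflation factor: 1.077 × 1.051 × 1.011 × 1.057 × 1.0082 × 1.078 × 1.064 ≈ 1.39879.
Nominal growth factor: 1.63200. Real growth factor = 1.63200 / 1.39879 ≈ 1.16673.
Total real return ≈ 16.6725%.

16.67%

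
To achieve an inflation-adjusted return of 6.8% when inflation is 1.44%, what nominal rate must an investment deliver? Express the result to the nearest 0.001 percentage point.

8.338%

By the Fisher equation, 1 + r_nom = (1 + 6.8%)(1 + 1.44%) = 1.068 × 1.0144 = 1.0833792.
So r_nom = 8.33792%.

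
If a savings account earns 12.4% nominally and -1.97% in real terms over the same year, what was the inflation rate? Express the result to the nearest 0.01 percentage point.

14.66%

From (1+r_nom) = (1+r_real)(1+π), we get 1+π = (1 + 12.4%)/(1 − 1.97%) = 1.124/0.9803 ≈ 1.14659.
So π ≈ 14.6588%.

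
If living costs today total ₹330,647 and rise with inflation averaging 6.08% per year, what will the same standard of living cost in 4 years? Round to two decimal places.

₹418,695.83

Cumulative price-level factor: (1+6.08%)^4 ≈ 1.2662925280.
The nominal amount required is ₹330,647 scaled up by that factor.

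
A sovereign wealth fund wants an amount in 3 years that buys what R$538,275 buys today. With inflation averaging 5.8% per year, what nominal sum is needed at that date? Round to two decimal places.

R$637,472.15

Cumulative price-level factor: (1+5.8%)^3 = 1.184287112.
Multiplying R$538,275 by the price-level factor gives the future nominal sum.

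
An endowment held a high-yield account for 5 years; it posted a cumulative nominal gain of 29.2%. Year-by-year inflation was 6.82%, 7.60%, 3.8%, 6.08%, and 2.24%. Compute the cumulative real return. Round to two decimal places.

Cumulative inflation factor: 1.0682 × 1.0760 × 1.038 × 1.0608 × 1.0224 ≈ 1.29395.
Nominal growth factor: 1.29200. Real growth factor = 1.29200 / 1.29395 ≈ 0.99850.
Total real return ≈ -0.1505%.

-0.15%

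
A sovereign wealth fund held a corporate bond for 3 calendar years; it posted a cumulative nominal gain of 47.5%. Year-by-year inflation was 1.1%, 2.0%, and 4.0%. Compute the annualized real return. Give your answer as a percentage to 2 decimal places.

11.21%

Cumulative inflation factor: 1.011 × 1.020 × 1.040 ≈ 1.07247.
Nominal growth factor: 1.47500. Real growth factor = 1.47500 / 1.07247 ≈ 1.37533.
Annualized: 1.37533^(1/3) − 1 ≈ 0.11208.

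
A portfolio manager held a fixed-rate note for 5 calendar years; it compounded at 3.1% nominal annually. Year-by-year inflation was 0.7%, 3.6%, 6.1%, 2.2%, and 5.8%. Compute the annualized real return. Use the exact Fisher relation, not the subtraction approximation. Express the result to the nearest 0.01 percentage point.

Cumulative inflation factor: 1.007 × 1.036 × 1.061 × 1.022 × 1.058 ≈ 1.19685.
Nominal growth factor: 1.16491. Real growth factor = 1.16491 / 1.19685 ≈ 0.97331.
Annualized: 0.97331^(1/5) − 1 ≈ -0.00540.

-0.54%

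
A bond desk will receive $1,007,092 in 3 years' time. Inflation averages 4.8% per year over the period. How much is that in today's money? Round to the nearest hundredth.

Price-level factor over 3 years: (1 + 4.8%)^3 = 1.151022592.
Purchasing power today: $1,007,092 divided by that factor.

$874,954.16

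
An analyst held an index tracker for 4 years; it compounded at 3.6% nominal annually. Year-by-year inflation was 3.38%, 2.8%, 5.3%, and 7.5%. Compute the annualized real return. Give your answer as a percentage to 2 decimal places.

-1.08%

Cumulative inflation factor: 1.0338 × 1.028 × 1.053 × 1.075 ≈ 1.20300.
Nominal growth factor: 1.15196. Real growth factor = 1.15196 / 1.20300 ≈ 0.95757.
Annualized: 0.95757^(1/4) − 1 ≈ -0.01078.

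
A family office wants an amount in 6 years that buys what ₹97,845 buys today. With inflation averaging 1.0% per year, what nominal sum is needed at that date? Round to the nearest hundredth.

Cumulative price-level factor: (1+1.0%)^6 ≈ 1.0615201506.
Multiplying ₹97,845 by the price-level factor gives the future nominal sum.

₹103,864.44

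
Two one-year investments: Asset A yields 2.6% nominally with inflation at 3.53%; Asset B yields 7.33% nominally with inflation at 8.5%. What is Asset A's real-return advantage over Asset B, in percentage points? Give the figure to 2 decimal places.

Asset A real return: 1.026/1.0353 − 1 = -0.898%.
Asset B real return: 1.0733/1.085 − 1 = -1.078%.
Difference: -0.898 − (-1.078) = 0.180 pp.

0.18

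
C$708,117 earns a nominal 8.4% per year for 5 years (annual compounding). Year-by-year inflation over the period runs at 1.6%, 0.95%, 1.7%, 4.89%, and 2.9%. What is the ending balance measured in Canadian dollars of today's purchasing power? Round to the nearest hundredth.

Nominal value at maturity: C$708,117 × (1 + 8.4%)^5 ≈ C$1,059,867.15.
Price-level factor over 5 years: 1.016 × 1.0095 × 1.017 × 1.0489 × 1.029 ≈ 1.1258238490.
Dividing the nominal maturity value by the price-level factor gives the value in today's money.

C$941,414.73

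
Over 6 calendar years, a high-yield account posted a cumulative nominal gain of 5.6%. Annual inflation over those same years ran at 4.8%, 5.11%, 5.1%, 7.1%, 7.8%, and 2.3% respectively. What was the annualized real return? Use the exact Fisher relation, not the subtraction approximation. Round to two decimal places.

Cumulative inflation factor: 1.048 × 1.0511 × 1.051 × 1.071 × 1.078 × 1.023 ≈ 1.36739.
Nominal growth factor: 1.05600. Real growth factor = 1.05600 / 1.36739 ≈ 0.77228.
Annualized: 0.77228^(1/6) − 1 ≈ -0.04215.

-4.22%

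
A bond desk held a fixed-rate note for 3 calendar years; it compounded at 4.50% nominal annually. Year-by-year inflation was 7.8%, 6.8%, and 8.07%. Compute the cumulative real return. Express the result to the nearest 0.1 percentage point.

Cumulative inflation factor: 1.078 × 1.068 × 1.0807 ≈ 1.24421.
Nominal growth factor: 1.14117. Real growth factor = 1.14117 / 1.24421 ≈ 0.91718.
Total real return ≈ -8.2822%.

-8.3%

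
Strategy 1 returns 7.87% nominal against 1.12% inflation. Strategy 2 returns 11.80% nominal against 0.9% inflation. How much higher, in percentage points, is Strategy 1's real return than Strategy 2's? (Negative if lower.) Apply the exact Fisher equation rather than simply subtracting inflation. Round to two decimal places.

-4.13

Strategy 1 real return: 1.0787/1.0112 − 1 = 6.675%.
Strategy 2 real return: 1.1180/1.009 − 1 = 10.803%.
Difference: 6.675 − 10.803 = -4.128 pp.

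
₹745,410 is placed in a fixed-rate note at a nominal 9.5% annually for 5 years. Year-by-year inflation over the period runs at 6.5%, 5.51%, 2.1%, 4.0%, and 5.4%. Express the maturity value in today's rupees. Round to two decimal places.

₹933,088.61

Nominal value at maturity: ₹745,410 × (1 + 9.5%)^5 ≈ ₹1,173,453.30.
Price-level factor over 5 years: 1.065 × 1.0551 × 1.021 × 1.040 × 1.054 ≈ 1.2576011420.
Dividing the nominal maturity value by the price-level factor gives the value in today's money.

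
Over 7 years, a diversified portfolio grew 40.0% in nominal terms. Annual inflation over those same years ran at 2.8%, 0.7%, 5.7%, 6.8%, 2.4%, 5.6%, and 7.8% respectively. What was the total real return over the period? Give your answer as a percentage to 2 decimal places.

2.77%

Cumulative inflation factor: 1.028 × 1.007 × 1.057 × 1.068 × 1.024 × 1.056 × 1.078 ≈ 1.36223.
Nominal growth factor: 1.40000. Real growth factor = 1.40000 / 1.36223 ≈ 1.02772.
Total real return ≈ 2.7724%.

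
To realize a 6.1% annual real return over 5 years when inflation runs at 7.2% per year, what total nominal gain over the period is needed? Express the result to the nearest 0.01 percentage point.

90.35%

Required annual nominal rate: (1+6.1%)(1+7.2%) − 1 = 13.7392%.
Cumulative over 5 years: (1 + 0.137392)^5 − 1 ≈ 0.90349.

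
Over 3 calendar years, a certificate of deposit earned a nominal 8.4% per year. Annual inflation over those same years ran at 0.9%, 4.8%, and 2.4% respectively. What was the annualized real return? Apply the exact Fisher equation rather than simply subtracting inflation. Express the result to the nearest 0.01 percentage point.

5.56%

Cumulative inflation factor: 1.009 × 1.048 × 1.024 ≈ 1.08281.
Nominal growth factor: 1.27376. Real growth factor = 1.27376 / 1.08281 ≈ 1.17635.
Annualized: 1.17635^(1/3) − 1 ≈ 0.05563.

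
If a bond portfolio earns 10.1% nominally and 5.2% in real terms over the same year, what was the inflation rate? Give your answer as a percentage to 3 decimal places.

4.658%

From (1+r_nom) = (1+r_real)(1+π), we get 1+π = (1 + 10.1%)/(1 + 5.2%) = 1.101/1.052 ≈ 1.04658.
So π ≈ 4.6578%.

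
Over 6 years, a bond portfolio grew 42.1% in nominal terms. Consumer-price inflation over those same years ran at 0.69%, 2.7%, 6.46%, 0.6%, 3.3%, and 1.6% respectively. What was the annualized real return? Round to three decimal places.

3.405%

Cumulative inflation factor: 1.0069 × 1.027 × 1.0646 × 1.006 × 1.033 × 1.016 ≈ 1.16235.
Nominal growth factor: 1.42100. Real growth factor = 1.42100 / 1.16235 ≈ 1.22253.
Annualized: 1.22253^(1/6) − 1 ≈ 0.03405.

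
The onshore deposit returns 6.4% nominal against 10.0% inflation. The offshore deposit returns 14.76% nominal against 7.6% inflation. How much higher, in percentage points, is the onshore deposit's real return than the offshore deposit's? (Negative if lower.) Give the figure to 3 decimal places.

The onshore deposit real return: 1.064/1.100 − 1 = -3.2727%.
The offshore deposit real return: 1.1476/1.076 − 1 = 6.6543%.
Difference: -3.2727 − 6.6543 = -9.9270 pp.

-9.927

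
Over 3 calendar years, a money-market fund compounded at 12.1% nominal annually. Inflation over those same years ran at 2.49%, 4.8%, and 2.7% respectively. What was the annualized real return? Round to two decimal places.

8.49%

Cumulative inflation factor: 1.0249 × 1.048 × 1.027 ≈ 1.10310.
Nominal growth factor: 1.40869. Real growth factor = 1.40869 / 1.10310 ≈ 1.27704.
Annualized: 1.27704^(1/3) − 1 ≈ 0.08493.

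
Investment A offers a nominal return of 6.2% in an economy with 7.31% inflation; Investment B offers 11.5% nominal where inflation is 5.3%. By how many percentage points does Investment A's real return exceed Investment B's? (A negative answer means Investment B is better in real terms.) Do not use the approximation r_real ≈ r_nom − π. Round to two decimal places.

Investment A real return: 1.062/1.0731 − 1 = -1.034%.
Investment B real return: 1.115/1.053 − 1 = 5.888%.
Difference: -1.034 − 5.888 = -6.922 pp.

-6.92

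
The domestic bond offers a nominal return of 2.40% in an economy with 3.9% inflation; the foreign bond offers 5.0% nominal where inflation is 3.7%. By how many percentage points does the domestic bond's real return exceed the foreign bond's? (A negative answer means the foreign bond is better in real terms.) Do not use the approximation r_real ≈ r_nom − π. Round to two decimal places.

The domestic bond real return: 1.0240/1.039 − 1 = -1.444%.
The foreign bond real return: 1.050/1.037 − 1 = 1.254%.
Difference: -1.444 − 1.254 = -2.698 pp.

-2.70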